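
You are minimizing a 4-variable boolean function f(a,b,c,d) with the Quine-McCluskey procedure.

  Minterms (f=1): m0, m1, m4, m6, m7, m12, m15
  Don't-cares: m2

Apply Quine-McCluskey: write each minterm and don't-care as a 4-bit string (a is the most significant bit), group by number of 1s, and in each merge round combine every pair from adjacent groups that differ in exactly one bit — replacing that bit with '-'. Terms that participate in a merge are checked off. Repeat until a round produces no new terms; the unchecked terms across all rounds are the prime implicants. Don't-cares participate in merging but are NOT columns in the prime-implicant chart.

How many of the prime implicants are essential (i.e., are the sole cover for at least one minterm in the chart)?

3

Round 0: 0000✓ 0001✓ 0010✓ 0100✓ 0110✓ 0111✓ 1100✓ 1111✓
Round 1: -100 -111 0-00✓ 0-10✓ 00-0✓ 000- 01-0✓ 011-
Round 2: 0--0
PIs = {-100, -111, 0--0, 000-, 011-}
Coverage chart:
  m0: 0--0,000-
  m1: 000- ←essential
  m4: -100,0--0
  m6: 0--0,011-
  m7: -111,011-
  m12: -100 ←essential
  m15: -111 ←essential
Essential: -100, -111, 000-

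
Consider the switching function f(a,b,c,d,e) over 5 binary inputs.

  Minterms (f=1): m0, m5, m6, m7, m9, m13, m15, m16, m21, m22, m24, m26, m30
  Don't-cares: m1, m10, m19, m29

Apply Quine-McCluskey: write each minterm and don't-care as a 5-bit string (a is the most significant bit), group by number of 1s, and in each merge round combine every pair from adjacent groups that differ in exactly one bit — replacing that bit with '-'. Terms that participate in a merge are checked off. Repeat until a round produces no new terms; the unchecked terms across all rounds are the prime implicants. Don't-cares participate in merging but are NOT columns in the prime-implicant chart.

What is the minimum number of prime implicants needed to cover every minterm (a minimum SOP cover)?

7

Round 0: 00000✓ 00001✓ 00101✓ 00110✓ 00111✓ 01001✓ 01010✓ 01101✓ 01111✓ 10000✓ 10011 10101✓ 10110✓ 11000✓ 11010✓ 11101✓ 11110✓
Round 1: -0000 -0101✓ -0110 -1010 -1101✓ 0-001✓ 0-101✓ 0-111✓ 00-01✓ 0000- 001-1✓ 0011- 01-01✓ 011-1✓ 1-000 1-101✓ 1-110 11-10 110-0
Round 2: --101 0--01 0-1-1
PIs = {--101, -0000, -0110, -1010, 0--01, 0-1-1, 0000-, 0011-, 1-000, 1-110, 10011, 11-10, 110-0}
Coverage chart:
  m0: -0000,0000-
  m5: --101,0--01,0-1-1
  m6: -0110,0011-
  m7: 0-1-1,0011-
  m9: 0--01 ←essential
  m13: --101,0--01,0-1-1
  m15: 0-1-1 ←essential
  m16: -0000,1-000
  m21: --101 ←essential
  m22: -0110,1-110
  m24: 1-000,110-0
  m26: -1010,11-10,110-0
  m30: 1-110,11-10
Essential: --101, 0--01, 0-1-1
Petrick residual → -0000, -0110, 1-000, 11-10
Min cover (7 terms): cd'e + b'c'd'e' + b'cde' + a'd'e + a'ce + ac'd'e' + abde'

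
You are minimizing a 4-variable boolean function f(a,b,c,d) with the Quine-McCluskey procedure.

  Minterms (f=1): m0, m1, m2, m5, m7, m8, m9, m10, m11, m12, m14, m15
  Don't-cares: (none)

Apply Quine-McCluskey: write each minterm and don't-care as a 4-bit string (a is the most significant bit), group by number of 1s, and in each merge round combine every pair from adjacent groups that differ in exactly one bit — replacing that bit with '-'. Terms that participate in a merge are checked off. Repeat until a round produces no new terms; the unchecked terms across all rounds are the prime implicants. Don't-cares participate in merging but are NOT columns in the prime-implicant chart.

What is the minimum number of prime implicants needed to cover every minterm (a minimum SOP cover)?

5

[col 0] 0000*, 0001*, 0010*, 0101*, 0111*, 1000*, 1001*, 1010*, 1011*, 1100*, 1110*, 1111*
[col 1] -000*, -001*, -010*, -111, 0-01, 00-0*, 000-*, 01-1, 1-00*, 1-10*, 1-11*, 10-0*, 10-1*, 100-*, 101-*, 11-0*, 111-*
[col 2] -0-0, -00-, 1--0, 1-1-, 10--
Prime implicants: -0-0, -00-, -111, 0-01, 01-1, 1--0, 1-1-, 10--
PI chart (minterm → PIs covering it):
  0 | -0-0,-00-
  1 | -00-,0-01
  2 | -0-0  (sole → essential)
  5 | 0-01,01-1
  7 | -111,01-1
  8 | -0-0,-00-,1--0,10--
  9 | -00-,10--
  10 | -0-0,1--0,1-1-,10--
  11 | 1-1-,10--
  12 | 1--0  (sole → essential)
  14 | 1--0,1-1-
  15 | -111,1-1-
Essential prime implicants: -0-0, 1--0
Petrick residual → -00-, 01-1, 1-1-
Minimum SOP uses 5 PIs: b'd' + b'c' + a'bd + ad' + ac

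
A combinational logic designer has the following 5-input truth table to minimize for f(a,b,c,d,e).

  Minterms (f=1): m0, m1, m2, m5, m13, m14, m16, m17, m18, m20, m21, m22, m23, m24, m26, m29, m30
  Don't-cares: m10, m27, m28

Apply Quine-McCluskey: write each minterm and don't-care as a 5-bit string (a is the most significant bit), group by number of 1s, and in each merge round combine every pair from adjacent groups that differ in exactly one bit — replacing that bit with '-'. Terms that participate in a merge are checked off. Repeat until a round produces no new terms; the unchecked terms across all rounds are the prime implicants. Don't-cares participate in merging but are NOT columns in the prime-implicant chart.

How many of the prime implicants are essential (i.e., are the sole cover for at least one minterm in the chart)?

[col 0] 00000*, 00001*, 00010*, 00101*, 01010*, 01101*, 01110*, 10000*, 10001*, 10010*, 10100*, 10101*, 10110*, 10111*, 11000*, 11010*, 11011*, 11100*, 11101*, 11110*
[col 1] -0000*, -0001*, -0010*, -0101*, -1010*, -1101*, -1110*, 0-010*, 0-101*, 00-01*, 000-0*, 0000-*, 01-10*, 1-000*, 1-010*, 1-100*, 1-101*, 1-110*, 10-00*, 10-01*, 10-10*, 100-0*, 1000-*, 101-0*, 101-1*, 1010-*, 1011-*, 11-00*, 11-10*, 110-0*, 1101-, 111-0*, 1110-*
[col 2] --010, --101, -0-01, -00-0, -000-, -1-10, 1--00*, 1--10*, 1-0-0*, 1-1-0*, 1-10-, 10--0*, 10-0-, 101--, 11--0*
[col 3] 1---0
Prime implicants: --010, --101, -0-01, -00-0, -000-, -1-10, 1---0, 1-10-, 10-0-, 101--, 1101-
PI chart (minterm → PIs covering it):
  0 | -00-0,-000-
  1 | -0-01,-000-
  2 | --010,-00-0
  5 | --101,-0-01
  13 | --101  (sole → essential)
  14 | -1-10  (sole → essential)
  16 | -00-0,-000-,1---0,10-0-
  17 | -0-01,-000-,10-0-
  18 | --010,-00-0,1---0
  20 | 1---0,1-10-,10-0-,101--
  21 | --101,-0-01,1-10-,10-0-,101--
  22 | 1---0,101--
  23 | 101--  (sole → essential)
  24 | 1---0  (sole → essential)
  26 | --010,-1-10,1---0,1101-
  29 | --101,1-10-
  30 | -1-10,1---0
Essential prime implicants: --101, -1-10, 1---0, 101--

4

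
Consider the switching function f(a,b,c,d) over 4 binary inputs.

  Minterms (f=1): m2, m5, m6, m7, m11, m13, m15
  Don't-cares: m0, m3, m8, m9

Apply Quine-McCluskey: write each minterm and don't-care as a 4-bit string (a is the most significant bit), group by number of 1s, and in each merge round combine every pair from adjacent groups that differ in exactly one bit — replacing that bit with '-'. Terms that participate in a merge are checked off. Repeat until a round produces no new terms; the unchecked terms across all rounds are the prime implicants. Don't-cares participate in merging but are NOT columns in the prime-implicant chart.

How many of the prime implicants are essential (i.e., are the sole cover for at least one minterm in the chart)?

2

size-2^0 implicants → 0000(✓)  0010(✓)  0011(✓)  0101(✓)  0110(✓)  0111(✓)  1000(✓)  1001(✓)  1011(✓)  1101(✓)  1111(✓)
size-2^1 implicants → -000  -011(✓)  -101(✓)  -111(✓)  0-10(✓)  0-11(✓)  00-0  001-(✓)  01-1(✓)  011-(✓)  1-01(✓)  1-11(✓)  10-1(✓)  100-  11-1(✓)
size-2^2 implicants → --11  -1-1  0-1-  1--1
Unchecked terms (primes): --11, -000, -1-1, 0-1-, 00-0, 1--1, 100-
Minterm coverage:
  m2 ⊆ 0-1-,00-0
  m5 ⊆ -1-1 [E]
  m6 ⊆ 0-1- [E]
  m7 ⊆ --11,-1-1,0-1-
  m11 ⊆ --11,1--1
  m13 ⊆ -1-1,1--1
  m15 ⊆ --11,-1-1,1--1
E = {-1-1, 0-1-}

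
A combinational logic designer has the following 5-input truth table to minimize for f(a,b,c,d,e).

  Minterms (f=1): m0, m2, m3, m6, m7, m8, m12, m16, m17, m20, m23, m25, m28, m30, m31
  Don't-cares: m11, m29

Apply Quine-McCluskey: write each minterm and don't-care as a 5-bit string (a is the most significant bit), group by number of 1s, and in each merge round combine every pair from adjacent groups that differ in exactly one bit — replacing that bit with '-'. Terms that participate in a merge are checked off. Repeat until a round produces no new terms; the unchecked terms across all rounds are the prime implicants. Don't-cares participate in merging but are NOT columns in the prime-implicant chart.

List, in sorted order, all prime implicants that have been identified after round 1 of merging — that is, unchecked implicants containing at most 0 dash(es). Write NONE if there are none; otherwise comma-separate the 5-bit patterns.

NONE

Round 0: 00000✓ 00010✓ 00011✓ 00110✓ 00111✓ 01000✓ 01011✓ 01100✓ 10000✓ 10001✓ 10100✓ 10111✓ 11001✓ 11100✓ 11101✓ 11110✓ 11111✓
Round 1: -0000 -0111 -1100 0-000 0-011 00-10✓ 00-11✓ 000-0 0001-✓ 0011-✓ 01-00 1-001 1-100 1-111 10-00 1000- 11-01 111-0✓ 111-1✓ 1110-✓ 1111-✓
Round 2: 00-1- 111--
PIs = {-0000, -0111, -1100, 0-000, 0-011, 00-1-, 000-0, 01-00, 1-001, 1-100, 1-111, 10-00, 1000-, 11-01, 111--}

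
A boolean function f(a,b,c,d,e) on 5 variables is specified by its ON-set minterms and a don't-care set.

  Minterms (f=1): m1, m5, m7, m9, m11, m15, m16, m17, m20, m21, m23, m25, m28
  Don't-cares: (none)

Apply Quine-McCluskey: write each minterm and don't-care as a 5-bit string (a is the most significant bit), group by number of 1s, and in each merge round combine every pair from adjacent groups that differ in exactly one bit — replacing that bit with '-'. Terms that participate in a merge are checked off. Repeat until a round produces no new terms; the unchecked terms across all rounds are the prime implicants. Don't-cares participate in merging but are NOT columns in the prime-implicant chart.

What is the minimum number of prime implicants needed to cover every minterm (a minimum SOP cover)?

5

[col 0] 00001*, 00101*, 00111*, 01001*, 01011*, 01111*, 10000*, 10001*, 10100*, 10101*, 10111*, 11001*, 11100*
[col 1] -0001*, -0101*, -0111*, -1001*, 0-001*, 0-111, 00-01*, 001-1*, 01-11, 010-1, 1-001*, 1-100, 10-00*, 10-01*, 1000-*, 101-1*, 1010-*
[col 2] --001, -0-01, -01-1, 10-0-
Prime implicants: --001, -0-01, -01-1, 0-111, 01-11, 010-1, 1-100, 10-0-
PI chart (minterm → PIs covering it):
  1 | --001,-0-01
  5 | -0-01,-01-1
  7 | -01-1,0-111
  9 | --001,010-1
  11 | 01-11,010-1
  15 | 0-111,01-11
  16 | 10-0-  (sole → essential)
  17 | --001,-0-01,10-0-
  20 | 1-100,10-0-
  21 | -0-01,-01-1,10-0-
  23 | -01-1  (sole → essential)
  25 | --001  (sole → essential)
  28 | 1-100  (sole → essential)
Essential prime implicants: --001, -01-1, 1-100, 10-0-
Petrick residual → 01-11
Minimum SOP uses 5 PIs: c'd'e + b'ce + a'bde + acd'e' + ab'd'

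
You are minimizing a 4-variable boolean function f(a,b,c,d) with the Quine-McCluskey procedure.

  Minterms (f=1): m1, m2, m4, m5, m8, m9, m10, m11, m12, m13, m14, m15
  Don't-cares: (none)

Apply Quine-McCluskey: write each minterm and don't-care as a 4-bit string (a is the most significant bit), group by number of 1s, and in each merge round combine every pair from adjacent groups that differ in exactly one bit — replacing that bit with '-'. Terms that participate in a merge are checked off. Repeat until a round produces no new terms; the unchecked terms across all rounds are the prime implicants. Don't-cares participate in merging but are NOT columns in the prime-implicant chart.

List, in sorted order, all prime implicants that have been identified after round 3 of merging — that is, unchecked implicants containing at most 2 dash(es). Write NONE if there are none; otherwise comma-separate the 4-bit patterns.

--01, -010, -10-

size-2^0 implicants → 0001(✓)  0010(✓)  0100(✓)  0101(✓)  1000(✓)  1001(✓)  1010(✓)  1011(✓)  1100(✓)  1101(✓)  1110(✓)  1111(✓)
size-2^1 implicants → -001(✓)  -010  -100(✓)  -101(✓)  0-01(✓)  010-(✓)  1-00(✓)  1-01(✓)  1-10(✓)  1-11(✓)  10-0(✓)  10-1(✓)  100-(✓)  101-(✓)  11-0(✓)  11-1(✓)  110-(✓)  111-(✓)
size-2^2 implicants → --01  -10-  1--0(✓)  1--1(✓)  1-0-(✓)  1-1-(✓)  10--(✓)  11--(✓)
size-2^3 implicants → 1---
Unchecked terms (primes): --01, -010, -10-, 1---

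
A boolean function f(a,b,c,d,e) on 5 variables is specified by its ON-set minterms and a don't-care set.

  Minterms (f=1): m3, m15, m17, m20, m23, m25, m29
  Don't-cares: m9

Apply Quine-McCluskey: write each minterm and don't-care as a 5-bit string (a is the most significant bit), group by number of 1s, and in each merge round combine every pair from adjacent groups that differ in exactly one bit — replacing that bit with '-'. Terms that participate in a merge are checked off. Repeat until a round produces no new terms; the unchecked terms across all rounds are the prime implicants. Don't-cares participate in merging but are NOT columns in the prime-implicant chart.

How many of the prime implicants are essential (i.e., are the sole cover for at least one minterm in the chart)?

6

Round 0: 00011 01001✓ 01111 10001✓ 10100 10111 11001✓ 11101✓
Round 1: -1001 1-001 11-01
PIs = {-1001, 00011, 01111, 1-001, 10100, 10111, 11-01}
Coverage chart:
  m3: 00011 ←essential
  m15: 01111 ←essential
  m17: 1-001 ←essential
  m20: 10100 ←essential
  m23: 10111 ←essential
  m25: -1001,1-001,11-01
  m29: 11-01 ←essential
Essential: 00011, 01111, 1-001, 10100, 10111, 11-01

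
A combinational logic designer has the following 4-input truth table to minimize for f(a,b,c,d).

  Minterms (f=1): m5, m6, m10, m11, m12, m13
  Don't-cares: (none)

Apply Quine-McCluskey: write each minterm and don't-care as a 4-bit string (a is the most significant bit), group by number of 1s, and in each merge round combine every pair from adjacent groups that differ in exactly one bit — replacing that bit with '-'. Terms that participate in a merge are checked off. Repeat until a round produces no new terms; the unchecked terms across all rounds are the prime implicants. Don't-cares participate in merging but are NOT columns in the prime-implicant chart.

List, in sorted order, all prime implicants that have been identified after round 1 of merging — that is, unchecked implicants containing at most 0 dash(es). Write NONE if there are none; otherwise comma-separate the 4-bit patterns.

0110

[col 0] 0101*, 0110, 1010*, 1011*, 1100*, 1101*
[col 1] -101, 101-, 110-
Prime implicants: -101, 0110, 101-, 110-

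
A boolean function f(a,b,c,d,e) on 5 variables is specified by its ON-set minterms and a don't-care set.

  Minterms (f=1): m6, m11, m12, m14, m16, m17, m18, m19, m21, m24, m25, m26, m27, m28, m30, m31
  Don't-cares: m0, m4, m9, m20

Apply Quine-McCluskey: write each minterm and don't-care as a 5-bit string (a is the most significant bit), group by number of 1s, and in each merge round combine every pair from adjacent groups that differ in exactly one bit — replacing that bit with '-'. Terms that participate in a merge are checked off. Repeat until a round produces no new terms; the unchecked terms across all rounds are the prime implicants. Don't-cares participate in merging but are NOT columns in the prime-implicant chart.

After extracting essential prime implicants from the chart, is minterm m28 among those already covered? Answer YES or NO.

NO

Round 0: 00000✓ 00100✓ 00110✓ 01001✓ 01011✓ 01100✓ 01110✓ 10000✓ 10001✓ 10010✓ 10011✓ 10100✓ 10101✓ 11000✓ 11001✓ 11010✓ 11011✓ 11100✓ 11110✓ 11111✓
Round 1: -0000✓ -0100✓ -1001✓ -1011✓ -1100✓ -1110✓ 0-100✓ 0-110✓ 00-00✓ 001-0✓ 010-1✓ 011-0✓ 1-000✓ 1-001✓ 1-010✓ 1-011✓ 1-100✓ 10-00✓ 10-01✓ 100-0✓ 100-1✓ 1000-✓ 1001-✓ 1010-✓ 11-00✓ 11-10✓ 11-11✓ 110-0✓ 110-1✓ 1100-✓ 1101-✓ 111-0✓ 1111-✓
Round 2: --100 -0-00 -10-1 -11-0 0-1-0 1--00 1-0-0✓ 1-0-1✓ 1-00-✓ 1-01-✓ 10-0- 100--✓ 11--0 11-1- 110--✓
Round 3: 1-0--
PIs = {--100, -0-00, -10-1, -11-0, 0-1-0, 1--00, 1-0--, 10-0-, 11--0, 11-1-}
Coverage chart:
  m6: 0-1-0 ←essential
  m11: -10-1 ←essential
  m12: --100,-11-0,0-1-0
  m14: -11-0,0-1-0
  m16: -0-00,1--00,1-0--,10-0-
  m17: 1-0--,10-0-
  m18: 1-0-- ←essential
  m19: 1-0-- ←essential
  m21: 10-0- ←essential
  m24: 1--00,1-0--,11--0
  m25: -10-1,1-0--
  m26: 1-0--,11--0,11-1-
  m27: -10-1,1-0--,11-1-
  m28: --100,-11-0,1--00,11--0
  m30: -11-0,11--0,11-1-
  m31: 11-1- ←essential
Essential: -10-1, 0-1-0, 1-0--, 10-0-, 11-1-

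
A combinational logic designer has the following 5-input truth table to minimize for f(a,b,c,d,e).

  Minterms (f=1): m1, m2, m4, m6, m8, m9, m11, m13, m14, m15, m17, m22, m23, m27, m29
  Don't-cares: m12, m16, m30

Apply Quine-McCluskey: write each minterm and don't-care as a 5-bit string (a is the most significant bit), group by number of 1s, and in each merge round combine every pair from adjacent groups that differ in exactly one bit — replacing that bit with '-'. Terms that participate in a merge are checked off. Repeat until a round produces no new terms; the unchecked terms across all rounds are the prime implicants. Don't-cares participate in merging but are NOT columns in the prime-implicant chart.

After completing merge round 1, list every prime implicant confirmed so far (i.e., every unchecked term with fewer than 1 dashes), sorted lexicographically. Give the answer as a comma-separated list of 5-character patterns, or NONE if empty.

NONE

[col 0] 00001*, 00010*, 00100*, 00110*, 01000*, 01001*, 01011*, 01100*, 01101*, 01110*, 01111*, 10000*, 10001*, 10110*, 10111*, 11011*, 11101*, 11110*
[col 1] -0001, -0110*, -1011, -1101, -1110*, 0-001, 0-100*, 0-110*, 00-10, 001-0*, 01-00*, 01-01*, 01-11*, 010-1*, 0100-*, 011-0*, 011-1*, 0110-*, 0111-*, 1-110*, 1000-, 1011-
[col 2] --110, 0-1-0, 01--1, 01-0-, 011--
Prime implicants: --110, -0001, -1011, -1101, 0-001, 0-1-0, 00-10, 01--1, 01-0-, 011--, 1000-, 1011-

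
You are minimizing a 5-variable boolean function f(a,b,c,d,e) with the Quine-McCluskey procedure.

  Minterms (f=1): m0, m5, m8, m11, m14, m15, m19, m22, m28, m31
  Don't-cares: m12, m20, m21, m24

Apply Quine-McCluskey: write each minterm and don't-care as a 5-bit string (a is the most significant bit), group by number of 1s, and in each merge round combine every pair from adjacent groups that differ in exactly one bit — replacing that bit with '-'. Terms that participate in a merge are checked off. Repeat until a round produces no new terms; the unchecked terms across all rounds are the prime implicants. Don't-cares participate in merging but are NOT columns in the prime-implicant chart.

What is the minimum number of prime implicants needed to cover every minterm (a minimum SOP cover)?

Round 0: 00000✓ 00101✓ 01000✓ 01011✓ 01100✓ 01110✓ 01111✓ 10011 10100✓ 10101✓ 10110✓ 11000✓ 11100✓ 11111✓
Round 1: -0101 -1000✓ -1100✓ -1111 0-000 01-00✓ 01-11 011-0 0111- 1-100 101-0 1010- 11-00✓
Round 2: -1-00
PIs = {-0101, -1-00, -1111, 0-000, 01-11, 011-0, 0111-, 1-100, 10011, 101-0, 1010-}
Coverage chart:
  m0: 0-000 ←essential
  m5: -0101 ←essential
  m8: -1-00,0-000
  m11: 01-11 ←essential
  m14: 011-0,0111-
  m15: -1111,01-11,0111-
  m19: 10011 ←essential
  m22: 101-0 ←essential
  m28: -1-00,1-100
  m31: -1111 ←essential
Essential: -0101, -1111, 0-000, 01-11, 10011, 101-0
Petrick residual → -1-00, 011-0
Min cover (8 terms): b'cd'e + bd'e' + bcde + a'c'd'e' + a'bde + a'bce' + ab'c'de + ab'ce'

8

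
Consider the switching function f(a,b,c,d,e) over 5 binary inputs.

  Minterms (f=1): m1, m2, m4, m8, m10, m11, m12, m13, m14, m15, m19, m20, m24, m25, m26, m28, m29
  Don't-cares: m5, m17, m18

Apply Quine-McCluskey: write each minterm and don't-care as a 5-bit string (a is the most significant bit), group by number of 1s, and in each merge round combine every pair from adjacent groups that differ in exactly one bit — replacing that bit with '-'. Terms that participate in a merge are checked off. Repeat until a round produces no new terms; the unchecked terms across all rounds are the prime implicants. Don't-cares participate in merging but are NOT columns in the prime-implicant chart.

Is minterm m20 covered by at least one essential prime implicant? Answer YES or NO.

[col 0] 00001*, 00010*, 00100*, 00101*, 01000*, 01010*, 01011*, 01100*, 01101*, 01110*, 01111*, 10001*, 10010*, 10011*, 10100*, 11000*, 11001*, 11010*, 11100*, 11101*
[col 1] -0001, -0010*, -0100*, -1000*, -1010*, -1100*, -1101*, 0-010*, 0-100*, 0-101*, 00-01, 0010-*, 01-00*, 01-10*, 01-11*, 010-0*, 0101-*, 011-0*, 011-1*, 0110-*, 0111-*, 1-001, 1-010*, 1-100*, 100-1, 1001-, 11-00*, 11-01*, 110-0*, 1100-*, 1110-*
[col 2] --010, --100, -1-00, -10-0, -110-, 0-10-, 01--0, 01-1-, 011--, 11-0-
Prime implicants: --010, --100, -0001, -1-00, -10-0, -110-, 0-10-, 00-01, 01--0, 01-1-, 011--, 1-001, 100-1, 1001-, 11-0-
PI chart (minterm → PIs covering it):
  1 | -0001,00-01
  2 | --010  (sole → essential)
  4 | --100,0-10-
  8 | -1-00,-10-0,01--0
  10 | --010,-10-0,01--0,01-1-
  11 | 01-1-  (sole → essential)
  12 | --100,-1-00,-110-,0-10-,01--0,011--
  13 | -110-,0-10-,011--
  14 | 01--0,01-1-,011--
  15 | 01-1-,011--
  19 | 100-1,1001-
  20 | --100  (sole → essential)
  24 | -1-00,-10-0,11-0-
  25 | 1-001,11-0-
  26 | --010,-10-0
  28 | --100,-1-00,-110-,11-0-
  29 | -110-,11-0-
Essential prime implicants: --010, --100, 01-1-

YES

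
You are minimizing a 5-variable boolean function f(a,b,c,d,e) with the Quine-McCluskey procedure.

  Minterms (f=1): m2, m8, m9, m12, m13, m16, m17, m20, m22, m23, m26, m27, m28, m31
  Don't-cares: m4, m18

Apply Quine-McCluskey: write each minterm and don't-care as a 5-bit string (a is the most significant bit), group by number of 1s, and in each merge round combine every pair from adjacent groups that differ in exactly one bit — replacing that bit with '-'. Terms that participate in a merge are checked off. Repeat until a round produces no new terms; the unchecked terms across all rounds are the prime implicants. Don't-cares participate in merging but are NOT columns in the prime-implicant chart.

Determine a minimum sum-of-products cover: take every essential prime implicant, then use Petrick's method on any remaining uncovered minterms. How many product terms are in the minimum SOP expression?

Round 0: 00010✓ 00100✓ 01000✓ 01001✓ 01100✓ 01101✓ 10000✓ 10001✓ 10010✓ 10100✓ 10110✓ 10111✓ 11010✓ 11011✓ 11100✓ 11111✓
Round 1: -0010 -0100✓ -1100✓ 0-100✓ 01-00✓ 01-01✓ 0100-✓ 0110-✓ 1-010 1-100✓ 1-111 10-00✓ 10-10✓ 100-0✓ 1000- 101-0✓ 1011- 11-11 1101-
Round 2: --100 01-0- 10--0
PIs = {--100, -0010, 01-0-, 1-010, 1-111, 10--0, 1000-, 1011-, 11-11, 1101-}
Coverage chart:
  m2: -0010 ←essential
  m8: 01-0- ←essential
  m9: 01-0- ←essential
  m12: --100,01-0-
  m13: 01-0- ←essential
  m16: 10--0,1000-
  m17: 1000- ←essential
  m20: --100,10--0
  m22: 10--0,1011-
  m23: 1-111,1011-
  m26: 1-010,1101-
  m27: 11-11,1101-
  m28: --100 ←essential
  m31: 1-111,11-11
Essential: --100, -0010, 01-0-, 1000-
Petrick residual → 1-010, 1011-, 11-11
Min cover (7 terms): cd'e' + b'c'de' + a'bd' + ac'de' + ab'c'd' + ab'cd + abde

7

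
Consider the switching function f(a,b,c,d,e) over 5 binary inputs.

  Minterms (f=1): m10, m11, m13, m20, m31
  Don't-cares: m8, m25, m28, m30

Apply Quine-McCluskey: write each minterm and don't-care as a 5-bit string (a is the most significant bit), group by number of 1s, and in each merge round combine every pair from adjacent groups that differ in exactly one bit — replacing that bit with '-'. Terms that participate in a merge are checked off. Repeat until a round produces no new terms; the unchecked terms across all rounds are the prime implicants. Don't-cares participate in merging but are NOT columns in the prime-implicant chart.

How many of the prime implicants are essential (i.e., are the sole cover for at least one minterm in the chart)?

[col 0] 01000*, 01010*, 01011*, 01101, 10100*, 11001, 11100*, 11110*, 11111*
[col 1] 010-0, 0101-, 1-100, 111-0, 1111-
Prime implicants: 010-0, 0101-, 01101, 1-100, 11001, 111-0, 1111-
PI chart (minterm → PIs covering it):
  10 | 010-0,0101-
  11 | 0101-  (sole → essential)
  13 | 01101  (sole → essential)
  20 | 1-100  (sole → essential)
  31 | 1111-  (sole → essential)
Essential prime implicants: 0101-, 01101, 1-100, 1111-

4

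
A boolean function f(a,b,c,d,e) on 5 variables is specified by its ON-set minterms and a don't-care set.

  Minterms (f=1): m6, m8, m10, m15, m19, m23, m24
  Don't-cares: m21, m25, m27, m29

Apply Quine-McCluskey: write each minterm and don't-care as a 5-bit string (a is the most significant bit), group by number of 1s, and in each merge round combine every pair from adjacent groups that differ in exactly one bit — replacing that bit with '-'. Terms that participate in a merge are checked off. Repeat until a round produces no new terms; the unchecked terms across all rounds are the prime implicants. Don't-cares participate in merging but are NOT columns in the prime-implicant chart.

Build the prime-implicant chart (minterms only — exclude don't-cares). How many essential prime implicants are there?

Round 0: 00110 01000✓ 01010✓ 01111 10011✓ 10101✓ 10111✓ 11000✓ 11001✓ 11011✓ 11101✓
Round 1: -1000 010-0 1-011 1-101 10-11 101-1 11-01 110-1 1100-
PIs = {-1000, 00110, 010-0, 01111, 1-011, 1-101, 10-11, 101-1, 11-01, 110-1, 1100-}
Coverage chart:
  m6: 00110 ←essential
  m8: -1000,010-0
  m10: 010-0 ←essential
  m15: 01111 ←essential
  m19: 1-011,10-11
  m23: 10-11,101-1
  m24: -1000,1100-
Essential: 00110, 010-0, 01111

3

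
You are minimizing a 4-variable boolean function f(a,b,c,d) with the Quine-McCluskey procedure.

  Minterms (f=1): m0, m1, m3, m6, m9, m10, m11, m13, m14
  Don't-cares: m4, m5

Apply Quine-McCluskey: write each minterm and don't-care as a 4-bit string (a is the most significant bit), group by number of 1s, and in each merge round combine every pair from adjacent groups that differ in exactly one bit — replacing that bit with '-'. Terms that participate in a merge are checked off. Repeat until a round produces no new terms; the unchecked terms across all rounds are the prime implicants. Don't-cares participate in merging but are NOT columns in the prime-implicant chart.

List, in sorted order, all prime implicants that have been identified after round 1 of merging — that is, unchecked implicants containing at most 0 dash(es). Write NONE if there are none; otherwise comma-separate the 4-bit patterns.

NONE

Round 0: 0000✓ 0001✓ 0011✓ 0100✓ 0101✓ 0110✓ 1001✓ 1010✓ 1011✓ 1101✓ 1110✓
Round 1: -001✓ -011✓ -101✓ -110 0-00✓ 0-01✓ 00-1✓ 000-✓ 01-0 010-✓ 1-01✓ 1-10 10-1✓ 101-
Round 2: --01 -0-1 0-0-
PIs = {--01, -0-1, -110, 0-0-, 01-0, 1-10, 101-}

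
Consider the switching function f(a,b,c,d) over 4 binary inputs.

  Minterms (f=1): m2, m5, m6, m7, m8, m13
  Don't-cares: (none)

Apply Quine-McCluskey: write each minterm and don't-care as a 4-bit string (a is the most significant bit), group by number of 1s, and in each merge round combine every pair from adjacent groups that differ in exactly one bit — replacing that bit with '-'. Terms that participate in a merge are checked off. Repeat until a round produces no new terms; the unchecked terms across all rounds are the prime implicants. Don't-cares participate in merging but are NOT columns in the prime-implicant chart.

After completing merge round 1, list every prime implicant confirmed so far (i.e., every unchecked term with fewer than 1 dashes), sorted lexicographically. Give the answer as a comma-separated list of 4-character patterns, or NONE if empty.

1000

size-2^0 implicants → 0010(✓)  0101(✓)  0110(✓)  0111(✓)  1000  1101(✓)
size-2^1 implicants → -101  0-10  01-1  011-
Unchecked terms (primes): -101, 0-10, 01-1, 011-, 1000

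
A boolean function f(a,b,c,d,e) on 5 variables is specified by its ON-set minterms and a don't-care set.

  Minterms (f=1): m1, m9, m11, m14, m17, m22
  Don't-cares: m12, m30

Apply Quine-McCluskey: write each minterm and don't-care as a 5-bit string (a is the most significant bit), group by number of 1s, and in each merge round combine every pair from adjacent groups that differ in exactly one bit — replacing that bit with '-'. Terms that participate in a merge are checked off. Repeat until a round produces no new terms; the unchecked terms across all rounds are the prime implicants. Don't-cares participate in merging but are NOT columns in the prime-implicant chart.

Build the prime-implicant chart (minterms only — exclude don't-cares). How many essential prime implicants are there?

3

size-2^0 implicants → 00001(✓)  01001(✓)  01011(✓)  01100(✓)  01110(✓)  10001(✓)  10110(✓)  11110(✓)
size-2^1 implicants → -0001  -1110  0-001  010-1  011-0  1-110
Unchecked terms (primes): -0001, -1110, 0-001, 010-1, 011-0, 1-110
Minterm coverage:
  m1 ⊆ -0001,0-001
  m9 ⊆ 0-001,010-1
  m11 ⊆ 010-1 [E]
  m14 ⊆ -1110,011-0
  m17 ⊆ -0001 [E]
  m22 ⊆ 1-110 [E]
E = {-0001, 010-1, 1-110}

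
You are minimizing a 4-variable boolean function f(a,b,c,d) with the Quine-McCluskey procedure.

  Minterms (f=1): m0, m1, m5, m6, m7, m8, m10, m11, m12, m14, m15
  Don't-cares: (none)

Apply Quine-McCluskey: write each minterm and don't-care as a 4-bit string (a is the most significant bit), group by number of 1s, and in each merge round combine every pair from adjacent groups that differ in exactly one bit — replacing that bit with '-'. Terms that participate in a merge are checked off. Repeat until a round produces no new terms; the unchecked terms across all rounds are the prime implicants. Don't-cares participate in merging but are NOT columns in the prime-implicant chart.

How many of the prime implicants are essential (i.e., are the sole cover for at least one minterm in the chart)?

Round 0: 0000✓ 0001✓ 0101✓ 0110✓ 0111✓ 1000✓ 1010✓ 1011✓ 1100✓ 1110✓ 1111✓
Round 1: -000 -110✓ -111✓ 0-01 000- 01-1 011-✓ 1-00✓ 1-10✓ 1-11✓ 10-0✓ 101-✓ 11-0✓ 111-✓
Round 2: -11- 1--0 1-1-
PIs = {-000, -11-, 0-01, 000-, 01-1, 1--0, 1-1-}
Coverage chart:
  m0: -000,000-
  m1: 0-01,000-
  m5: 0-01,01-1
  m6: -11- ←essential
  m7: -11-,01-1
  m8: -000,1--0
  m10: 1--0,1-1-
  m11: 1-1- ←essential
  m12: 1--0 ←essential
  m14: -11-,1--0,1-1-
  m15: -11-,1-1-
Essential: -11-, 1--0, 1-1-

3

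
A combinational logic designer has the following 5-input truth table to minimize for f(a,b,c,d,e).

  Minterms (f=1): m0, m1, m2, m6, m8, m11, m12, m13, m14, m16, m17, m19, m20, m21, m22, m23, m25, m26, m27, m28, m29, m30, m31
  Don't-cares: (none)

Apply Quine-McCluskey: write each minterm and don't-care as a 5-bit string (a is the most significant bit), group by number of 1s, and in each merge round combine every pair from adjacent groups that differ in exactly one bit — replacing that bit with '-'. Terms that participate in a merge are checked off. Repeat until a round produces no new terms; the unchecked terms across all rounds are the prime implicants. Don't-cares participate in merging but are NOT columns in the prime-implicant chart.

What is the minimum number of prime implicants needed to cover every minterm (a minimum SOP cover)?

9

Round 0: 00000✓ 00001✓ 00010✓ 00110✓ 01000✓ 01011✓ 01100✓ 01101✓ 01110✓ 10000✓ 10001✓ 10011✓ 10100✓ 10101✓ 10110✓ 10111✓ 11001✓ 11010✓ 11011✓ 11100✓ 11101✓ 11110✓ 11111✓
Round 1: -0000✓ -0001✓ -0110✓ -1011 -1100✓ -1101✓ -1110✓ 0-000 0-110✓ 00-10 000-0 0000-✓ 01-00 011-0✓ 0110-✓ 1-001✓ 1-011✓ 1-100✓ 1-101✓ 1-110✓ 1-111✓ 10-00✓ 10-01✓ 10-11✓ 100-1✓ 1000-✓ 101-0✓ 101-1✓ 1010-✓ 1011-✓ 11-01✓ 11-10✓ 11-11✓ 110-1✓ 1101-✓ 111-0✓ 111-1✓ 1110-✓ 1111-✓
Round 2: --110 -000- -11-0 -110- 1--01✓ 1--11✓ 1-0-1✓ 1-1-0✓ 1-1-1✓ 1-10-✓ 1-11-✓ 10--1✓ 10-0- 101--✓ 11--1✓ 11-1- 111--✓
Round 3: 1---1 1-1--
PIs = {--110, -000-, -1011, -11-0, -110-, 0-000, 00-10, 000-0, 01-00, 1---1, 1-1--, 10-0-, 11-1-}
Coverage chart:
  m0: -000-,0-000,000-0
  m1: -000- ←essential
  m2: 00-10,000-0
  m6: --110,00-10
  m8: 0-000,01-00
  m11: -1011 ←essential
  m12: -11-0,-110-,01-00
  m13: -110- ←essential
  m14: --110,-11-0
  m16: -000-,10-0-
  m17: -000-,1---1,10-0-
  m19: 1---1 ←essential
  m20: 1-1--,10-0-
  m21: 1---1,1-1--,10-0-
  m22: --110,1-1--
  m23: 1---1,1-1--
  m25: 1---1 ←essential
  m26: 11-1- ←essential
  m27: -1011,1---1,11-1-
  m28: -11-0,-110-,1-1--
  m29: -110-,1---1,1-1--
  m30: --110,-11-0,1-1--,11-1-
  m31: 1---1,1-1--,11-1-
Essential: -000-, -1011, -110-, 1---1, 11-1-
Petrick residual → --110, 0-000, 00-10, 1-1--
Min cover (9 terms): cde' + b'c'd' + bc'de + bcd' + a'c'd'e' + a'b'de' + ae + ac + abd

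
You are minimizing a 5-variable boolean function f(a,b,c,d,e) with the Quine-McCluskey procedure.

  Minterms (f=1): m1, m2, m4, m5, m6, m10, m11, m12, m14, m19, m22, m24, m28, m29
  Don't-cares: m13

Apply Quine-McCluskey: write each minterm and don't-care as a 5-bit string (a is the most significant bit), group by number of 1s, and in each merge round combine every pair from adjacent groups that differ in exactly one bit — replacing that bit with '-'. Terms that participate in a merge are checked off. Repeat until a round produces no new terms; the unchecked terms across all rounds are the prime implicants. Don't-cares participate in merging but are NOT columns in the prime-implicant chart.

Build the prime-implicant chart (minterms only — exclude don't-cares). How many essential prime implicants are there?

7

[col 0] 00001*, 00010*, 00100*, 00101*, 00110*, 01010*, 01011*, 01100*, 01101*, 01110*, 10011, 10110*, 11000*, 11100*, 11101*
[col 1] -0110, -1100*, -1101*, 0-010*, 0-100*, 0-101*, 0-110*, 00-01, 00-10*, 001-0*, 0010-*, 01-10*, 0101-, 011-0*, 0110-*, 11-00, 1110-*
[col 2] -110-, 0--10, 0-1-0, 0-10-
Prime implicants: -0110, -110-, 0--10, 0-1-0, 0-10-, 00-01, 0101-, 10011, 11-00
PI chart (minterm → PIs covering it):
  1 | 00-01  (sole → essential)
  2 | 0--10  (sole → essential)
  4 | 0-1-0,0-10-
  5 | 0-10-,00-01
  6 | -0110,0--10,0-1-0
  10 | 0--10,0101-
  11 | 0101-  (sole → essential)
  12 | -110-,0-1-0,0-10-
  14 | 0--10,0-1-0
  19 | 10011  (sole → essential)
  22 | -0110  (sole → essential)
  24 | 11-00  (sole → essential)
  28 | -110-,11-00
  29 | -110-  (sole → essential)
Essential prime implicants: -0110, -110-, 0--10, 00-01, 0101-, 10011, 11-00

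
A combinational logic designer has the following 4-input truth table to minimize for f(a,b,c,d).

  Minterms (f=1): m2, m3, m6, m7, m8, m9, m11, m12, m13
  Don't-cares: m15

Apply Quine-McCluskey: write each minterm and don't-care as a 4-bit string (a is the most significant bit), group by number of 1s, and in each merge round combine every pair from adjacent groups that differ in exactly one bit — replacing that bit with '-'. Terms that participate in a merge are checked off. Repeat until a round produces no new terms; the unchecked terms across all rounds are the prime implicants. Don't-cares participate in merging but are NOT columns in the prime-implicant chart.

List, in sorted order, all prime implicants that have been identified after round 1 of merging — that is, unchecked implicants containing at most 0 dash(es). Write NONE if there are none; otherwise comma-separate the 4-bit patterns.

Round 0: 0010✓ 0011✓ 0110✓ 0111✓ 1000✓ 1001✓ 1011✓ 1100✓ 1101✓ 1111✓
Round 1: -011✓ -111✓ 0-10✓ 0-11✓ 001-✓ 011-✓ 1-00✓ 1-01✓ 1-11✓ 10-1✓ 100-✓ 11-1✓ 110-✓
Round 2: --11 0-1- 1--1 1-0-
PIs = {--11, 0-1-, 1--1, 1-0-}

NONE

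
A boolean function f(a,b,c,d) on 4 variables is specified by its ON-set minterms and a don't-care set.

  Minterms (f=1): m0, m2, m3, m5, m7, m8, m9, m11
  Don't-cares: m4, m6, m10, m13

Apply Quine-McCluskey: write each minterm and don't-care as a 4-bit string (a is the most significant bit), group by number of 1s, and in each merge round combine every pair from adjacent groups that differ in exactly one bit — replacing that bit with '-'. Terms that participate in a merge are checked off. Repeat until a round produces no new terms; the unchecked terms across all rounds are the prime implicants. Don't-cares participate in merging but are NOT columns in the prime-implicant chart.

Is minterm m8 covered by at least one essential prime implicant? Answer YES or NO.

size-2^0 implicants → 0000(✓)  0010(✓)  0011(✓)  0100(✓)  0101(✓)  0110(✓)  0111(✓)  1000(✓)  1001(✓)  1010(✓)  1011(✓)  1101(✓)
size-2^1 implicants → -000(✓)  -010(✓)  -011(✓)  -101  0-00(✓)  0-10(✓)  0-11(✓)  00-0(✓)  001-(✓)  01-0(✓)  01-1(✓)  010-(✓)  011-(✓)  1-01  10-0(✓)  10-1(✓)  100-(✓)  101-(✓)
size-2^2 implicants → -0-0  -01-  0--0  0-1-  01--  10--
Unchecked terms (primes): -0-0, -01-, -101, 0--0, 0-1-, 01--, 1-01, 10--
Minterm coverage:
  m0 ⊆ -0-0,0--0
  m2 ⊆ -0-0,-01-,0--0,0-1-
  m3 ⊆ -01-,0-1-
  m5 ⊆ -101,01--
  m7 ⊆ 0-1-,01--
  m8 ⊆ -0-0,10--
  m9 ⊆ 1-01,10--
  m11 ⊆ -01-,10--
(no essential prime implicants)

NO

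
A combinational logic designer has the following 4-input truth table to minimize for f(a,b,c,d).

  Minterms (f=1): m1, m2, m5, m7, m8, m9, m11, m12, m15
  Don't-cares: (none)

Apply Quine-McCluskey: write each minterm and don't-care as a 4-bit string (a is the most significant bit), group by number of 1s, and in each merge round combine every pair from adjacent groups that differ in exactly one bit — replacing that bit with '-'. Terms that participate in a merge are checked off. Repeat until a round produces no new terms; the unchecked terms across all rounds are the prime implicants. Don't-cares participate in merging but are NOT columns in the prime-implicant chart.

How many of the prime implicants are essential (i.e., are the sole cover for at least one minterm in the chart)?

[col 0] 0001*, 0010, 0101*, 0111*, 1000*, 1001*, 1011*, 1100*, 1111*
[col 1] -001, -111, 0-01, 01-1, 1-00, 1-11, 10-1, 100-
Prime implicants: -001, -111, 0-01, 0010, 01-1, 1-00, 1-11, 10-1, 100-
PI chart (minterm → PIs covering it):
  1 | -001,0-01
  2 | 0010  (sole → essential)
  5 | 0-01,01-1
  7 | -111,01-1
  8 | 1-00,100-
  9 | -001,10-1,100-
  11 | 1-11,10-1
  12 | 1-00  (sole → essential)
  15 | -111,1-11
Essential prime implicants: 0010, 1-00

2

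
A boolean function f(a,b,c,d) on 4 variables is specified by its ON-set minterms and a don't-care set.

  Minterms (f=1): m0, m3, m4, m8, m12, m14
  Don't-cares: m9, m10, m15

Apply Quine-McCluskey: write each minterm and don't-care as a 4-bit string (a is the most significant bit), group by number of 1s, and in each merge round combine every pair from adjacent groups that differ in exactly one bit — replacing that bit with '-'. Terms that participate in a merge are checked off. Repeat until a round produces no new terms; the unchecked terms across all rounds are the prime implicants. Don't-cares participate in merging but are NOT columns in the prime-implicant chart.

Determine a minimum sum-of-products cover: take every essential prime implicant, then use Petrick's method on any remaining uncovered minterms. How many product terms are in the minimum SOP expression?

3

size-2^0 implicants → 0000(✓)  0011  0100(✓)  1000(✓)  1001(✓)  1010(✓)  1100(✓)  1110(✓)  1111(✓)
size-2^1 implicants → -000(✓)  -100(✓)  0-00(✓)  1-00(✓)  1-10(✓)  10-0(✓)  100-  11-0(✓)  111-
size-2^2 implicants → --00  1--0
Unchecked terms (primes): --00, 0011, 1--0, 100-, 111-
Minterm coverage:
  m0 ⊆ --00 [E]
  m3 ⊆ 0011 [E]
  m4 ⊆ --00 [E]
  m8 ⊆ --00,1--0,100-
  m12 ⊆ --00,1--0
  m14 ⊆ 1--0,111-
E = {--00, 0011}
Petrick residual → 1--0
Cover = c'd' + a'b'cd + ad'  |cover|=3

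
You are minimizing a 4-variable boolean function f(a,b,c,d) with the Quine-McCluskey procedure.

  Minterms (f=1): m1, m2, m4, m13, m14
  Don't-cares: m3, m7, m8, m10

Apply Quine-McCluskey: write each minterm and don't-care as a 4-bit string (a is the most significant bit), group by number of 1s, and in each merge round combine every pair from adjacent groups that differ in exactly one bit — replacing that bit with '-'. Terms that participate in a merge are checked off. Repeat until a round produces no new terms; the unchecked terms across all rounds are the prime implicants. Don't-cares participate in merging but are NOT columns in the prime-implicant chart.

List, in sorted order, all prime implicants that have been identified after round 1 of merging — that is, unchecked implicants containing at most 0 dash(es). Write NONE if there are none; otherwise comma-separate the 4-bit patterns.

0100, 1101

[col 0] 0001*, 0010*, 0011*, 0100, 0111*, 1000*, 1010*, 1101, 1110*
[col 1] -010, 0-11, 00-1, 001-, 1-10, 10-0
Prime implicants: -010, 0-11, 00-1, 001-, 0100, 1-10, 10-0, 1101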